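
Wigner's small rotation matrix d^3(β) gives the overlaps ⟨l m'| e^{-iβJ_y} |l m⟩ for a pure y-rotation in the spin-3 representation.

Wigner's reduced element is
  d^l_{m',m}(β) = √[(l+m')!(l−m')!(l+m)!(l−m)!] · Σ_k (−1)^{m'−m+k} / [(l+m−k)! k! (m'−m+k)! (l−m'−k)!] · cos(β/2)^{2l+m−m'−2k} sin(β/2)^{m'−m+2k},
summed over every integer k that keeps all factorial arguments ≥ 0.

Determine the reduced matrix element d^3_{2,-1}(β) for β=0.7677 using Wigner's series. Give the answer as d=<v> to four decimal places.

d=-0.2432

d^3_{2,-1}(β=0.7677) via Wigner's sum:
Half-angle: c=0.927230, s=0.374493. N=√(120·1·2·24)=75.894664
k∈{0,1} keeps every argument non-negative
  k=0: (−1)^3·75.8947/(12)·0.9272^3·0.3745^3 = -0.264803
  k=1: (−1)^4·75.8947/(24)·0.9272^1·0.3745^5 = +0.021598
d^3_{2,-1}(0.7677) = -0.264803 +0.021598 = -0.243206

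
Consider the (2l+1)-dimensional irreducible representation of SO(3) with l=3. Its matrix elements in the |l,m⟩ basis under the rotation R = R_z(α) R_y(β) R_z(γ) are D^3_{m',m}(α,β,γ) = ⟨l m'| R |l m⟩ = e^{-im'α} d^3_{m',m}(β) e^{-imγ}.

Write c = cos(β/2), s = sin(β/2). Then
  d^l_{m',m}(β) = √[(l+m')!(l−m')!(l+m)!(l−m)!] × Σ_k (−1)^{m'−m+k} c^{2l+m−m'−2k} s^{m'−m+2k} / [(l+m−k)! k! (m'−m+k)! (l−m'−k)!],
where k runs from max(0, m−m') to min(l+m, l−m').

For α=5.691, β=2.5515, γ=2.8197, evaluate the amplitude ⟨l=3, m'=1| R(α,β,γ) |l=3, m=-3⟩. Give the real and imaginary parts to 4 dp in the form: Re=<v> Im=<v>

Re=-0.2555 Im=0.1001

First d^3_{1,-3}(β=2.5515), then the phase factors e^{-i(1)α} and e^{-i(-3)γ}:
Half-angle: c=0.290784, s=0.956789. N=√(24·2·1·720)=185.903201
k∈{0} keeps every argument non-negative
  k=0: (−1)^4·185.9032/(48)·0.2908^2·0.9568^4 = +0.274442
d^3_{1,-3}(2.5515) = +0.274442
Attach z-rotation phases: D = e^{-i(1)(5.691)}·(+0.274442)·e^{-i(-3)(2.8197)} = -0.255522+0.100136i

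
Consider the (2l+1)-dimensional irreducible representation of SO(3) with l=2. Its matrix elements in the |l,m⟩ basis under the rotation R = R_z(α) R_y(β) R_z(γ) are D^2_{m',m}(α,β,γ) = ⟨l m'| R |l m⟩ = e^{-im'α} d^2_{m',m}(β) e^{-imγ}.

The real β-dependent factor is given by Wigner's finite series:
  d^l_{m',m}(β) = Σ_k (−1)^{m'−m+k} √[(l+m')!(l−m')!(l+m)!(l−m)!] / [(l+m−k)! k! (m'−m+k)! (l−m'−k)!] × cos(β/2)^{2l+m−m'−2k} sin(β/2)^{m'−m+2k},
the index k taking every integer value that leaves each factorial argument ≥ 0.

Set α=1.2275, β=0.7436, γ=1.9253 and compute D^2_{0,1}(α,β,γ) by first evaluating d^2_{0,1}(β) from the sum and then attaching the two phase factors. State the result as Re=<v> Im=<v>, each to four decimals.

Re=-0.2118 Im=-0.5723

D^2_{0,1}(1.2275,0.7436,1.9253) = e^{-i·0·1.2275}·d^2_{0,1}(0.7436)·e^{-i·1·1.9253}. Compute d first:
c=cos(0.7436/2)=0.931675, s=sin(0.7436/2)=0.363293; N=√[2·2·6·1]=4.898979
Admissible k: 1..2 (factorial args all ≥0)
  k=1: (−1)^0·4.8990/(2)·0.9317^3·0.3633^1 = +0.719658
  k=2: (−1)^1·4.8990/(2)·0.9317^1·0.3633^3 = -0.109424
d^2_{0,1}(0.7436) = +0.719658 -0.109424 = +0.610234
D = (+1.000000+0.000000i)·(+0.610234)·(-0.347125-0.937819i) = -0.211827-0.572289i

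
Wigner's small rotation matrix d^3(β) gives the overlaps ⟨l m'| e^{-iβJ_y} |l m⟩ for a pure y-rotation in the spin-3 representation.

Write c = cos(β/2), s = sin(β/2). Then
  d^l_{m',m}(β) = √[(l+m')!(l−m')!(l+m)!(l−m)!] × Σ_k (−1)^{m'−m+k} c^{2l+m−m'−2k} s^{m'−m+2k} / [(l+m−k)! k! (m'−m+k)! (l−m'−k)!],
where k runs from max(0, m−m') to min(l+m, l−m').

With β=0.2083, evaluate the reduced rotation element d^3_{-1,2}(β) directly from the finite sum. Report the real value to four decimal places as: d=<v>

d^3_{-1,2}(β=0.2083) via Wigner's sum:
Half-angle: c=0.994581, s=0.103962. N=√(2·24·120·1)=75.894664
k: max(0,(2)−(-1))=3 … min(3+(2),3−(-1))=4
  k=3: (−1)^0·75.8947/(12)·0.9946^3·0.1040^3 = +0.006992
  k=4: (−1)^1·75.8947/(24)·0.9946^1·0.1040^5 = -0.000038
d^3_{-1,2}(0.2083) = +0.006992 -0.000038 = +0.006953

d=0.0070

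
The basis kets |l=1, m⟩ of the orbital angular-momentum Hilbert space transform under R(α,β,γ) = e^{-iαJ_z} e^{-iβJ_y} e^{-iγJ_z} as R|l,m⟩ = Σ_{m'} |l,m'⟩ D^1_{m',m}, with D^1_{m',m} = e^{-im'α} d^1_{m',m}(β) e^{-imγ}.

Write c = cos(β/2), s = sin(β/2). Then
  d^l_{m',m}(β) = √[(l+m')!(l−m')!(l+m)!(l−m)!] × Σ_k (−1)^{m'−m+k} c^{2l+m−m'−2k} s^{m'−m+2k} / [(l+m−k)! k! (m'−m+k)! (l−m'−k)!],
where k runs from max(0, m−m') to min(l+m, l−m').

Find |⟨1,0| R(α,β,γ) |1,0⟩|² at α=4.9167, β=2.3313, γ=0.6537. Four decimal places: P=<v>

P=0.4751

Split into d^1_{0,0}(β=2.3313) × two z-phases.
With c≡cos(β/2)=0.394153 and s≡sin(β/2)=0.919045, N=[1·1·1·1]^{1/2}=1.000000
k: max(0,(0)−(0))=0 … min(1+(0),1−(0))=1
  k=0: (−1)^0·1.0000/(1)·0.3942^2·0.9190^0 = +0.155357
  k=1: (−1)^1·1.0000/(1)·0.3942^0·0.9190^2 = -0.844643
d^1_{0,0}(2.3313) = +0.155357 -0.844643 = -0.689286
|D^1_{0,0}|² = |d^1_{0,0}(β)|² = (-0.689286)² = 0.475116 (the z-rotation phases have unit modulus)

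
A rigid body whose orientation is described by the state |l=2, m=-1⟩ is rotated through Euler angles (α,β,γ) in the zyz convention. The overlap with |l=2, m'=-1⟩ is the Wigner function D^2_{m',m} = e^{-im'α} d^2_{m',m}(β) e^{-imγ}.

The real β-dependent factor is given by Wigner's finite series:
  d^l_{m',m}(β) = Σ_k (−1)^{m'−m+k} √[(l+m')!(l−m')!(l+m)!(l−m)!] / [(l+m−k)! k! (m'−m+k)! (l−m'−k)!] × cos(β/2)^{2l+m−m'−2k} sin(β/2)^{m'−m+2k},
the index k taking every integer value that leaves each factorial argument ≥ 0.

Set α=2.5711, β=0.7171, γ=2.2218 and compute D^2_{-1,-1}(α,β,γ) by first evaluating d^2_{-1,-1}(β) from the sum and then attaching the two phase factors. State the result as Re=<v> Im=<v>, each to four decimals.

D^2_{-1,-1}(2.5711,0.7171,2.2218) = e^{-i·-1·2.5711}·d^2_{-1,-1}(0.7171)·e^{-i·-1·2.2218}. Compute d first:
With c≡cos(β/2)=0.936407 and s≡sin(β/2)=0.350917, N=[1·6·1·6]^{1/2}=6.000000
k: max(0,(-1)−(-1))=0 … min(2+(-1),2−(-1))=1
  k=0: (−1)^0·6.0000/(6)·0.9364^4·0.3509^0 = +0.768879
  k=1: (−1)^1·6.0000/(2)·0.9364^2·0.3509^2 = -0.323936
d^2_{-1,-1}(0.7171) = +0.768879 -0.323936 = +0.444943
Phases: e^{-i·(-1)·2.5711}=-0.841635+0.540047i, e^{-i·(-1)·2.2218}=-0.605985+0.795476i ⇒ D=+0.035784-0.443502i

Re=0.0358 Im=-0.4435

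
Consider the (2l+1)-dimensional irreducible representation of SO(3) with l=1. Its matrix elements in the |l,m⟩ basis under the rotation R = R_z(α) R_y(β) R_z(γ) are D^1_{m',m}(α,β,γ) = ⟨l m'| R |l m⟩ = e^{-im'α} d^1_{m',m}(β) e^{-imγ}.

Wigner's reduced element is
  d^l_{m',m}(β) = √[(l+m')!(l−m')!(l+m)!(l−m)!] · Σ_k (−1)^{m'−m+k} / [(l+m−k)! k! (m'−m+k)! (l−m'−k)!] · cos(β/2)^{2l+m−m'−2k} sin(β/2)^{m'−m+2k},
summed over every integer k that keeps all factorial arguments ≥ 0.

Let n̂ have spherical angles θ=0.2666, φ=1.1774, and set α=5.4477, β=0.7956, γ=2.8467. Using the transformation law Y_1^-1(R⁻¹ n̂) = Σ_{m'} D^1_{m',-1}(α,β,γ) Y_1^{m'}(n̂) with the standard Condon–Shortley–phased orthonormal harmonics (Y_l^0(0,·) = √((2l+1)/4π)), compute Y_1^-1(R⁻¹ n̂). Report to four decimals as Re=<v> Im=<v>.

Re=0.2778 Im=0.0016

Need the full column D^1_{m',-1} for m'=−1..1 at α=5.4477, β=0.7956, γ=2.8467.
cos(β/2)=0.921915, sin(β/2)=0.387391
d^1_{-1,-1}: single k=0 term ⇒ +0.849928;  D = -0.362340+0.768822i
d^1_{0,-1}: single k=0 term ⇒ -0.505075;  D = +0.483272-0.146793i
d^1_{1,-1}: single k=0 term ⇒ +0.150072;  D = -0.128672-0.077234i
Y_1^{m'}(θ=0.2666,φ=1.1774) and Σ D·Y over m':
  (-0.3623+0.7688i)·(+0.0349-0.0841i)  (+0.4833-0.1468i)·(+0.4713+0.0000i)  (-0.1287-0.0772i)·(-0.0349-0.0841i)
Y_1^-1(R⁻¹ n̂) = +0.277774+0.001609i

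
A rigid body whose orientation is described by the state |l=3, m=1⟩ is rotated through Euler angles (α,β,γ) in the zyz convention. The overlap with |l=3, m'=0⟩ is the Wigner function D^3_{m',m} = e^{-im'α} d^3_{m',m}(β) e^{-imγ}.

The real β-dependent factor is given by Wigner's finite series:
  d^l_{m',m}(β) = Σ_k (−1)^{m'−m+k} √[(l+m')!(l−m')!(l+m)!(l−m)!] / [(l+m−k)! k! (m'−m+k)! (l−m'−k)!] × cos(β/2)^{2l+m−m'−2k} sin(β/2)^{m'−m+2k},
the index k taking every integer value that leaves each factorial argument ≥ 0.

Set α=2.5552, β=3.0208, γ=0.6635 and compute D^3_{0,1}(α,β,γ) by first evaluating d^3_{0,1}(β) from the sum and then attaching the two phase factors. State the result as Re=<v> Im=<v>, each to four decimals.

Re=0.1614 Im=-0.1262

First d^3_{0,1}(β=3.0208), then the phase factors e^{-i(0)α} and e^{-i(1)γ}:
c=cos(3.0208/2)=0.060360, s=sin(3.0208/2)=0.998177; N=√[6·6·24·2]=41.569219
k∈{1,2,3} keeps every argument non-negative
  k=1: (−1)^0·41.5692/(12)·0.0604^5·0.9982^1 = +0.000003
  k=2: (−1)^1·41.5692/(4)·0.0604^3·0.9982^3 = -0.002273
  k=3: (−1)^2·41.5692/(12)·0.0604^1·0.9982^5 = +0.207193
d^3_{0,1}(3.0208) = +0.000003 -0.002273 +0.207193 = +0.204922
Phases: e^{-i·(0)·2.5552}=+1.000000+0.000000i, e^{-i·(1)·0.6635}=+0.787841-0.615878i ⇒ D=+0.161446-0.126207i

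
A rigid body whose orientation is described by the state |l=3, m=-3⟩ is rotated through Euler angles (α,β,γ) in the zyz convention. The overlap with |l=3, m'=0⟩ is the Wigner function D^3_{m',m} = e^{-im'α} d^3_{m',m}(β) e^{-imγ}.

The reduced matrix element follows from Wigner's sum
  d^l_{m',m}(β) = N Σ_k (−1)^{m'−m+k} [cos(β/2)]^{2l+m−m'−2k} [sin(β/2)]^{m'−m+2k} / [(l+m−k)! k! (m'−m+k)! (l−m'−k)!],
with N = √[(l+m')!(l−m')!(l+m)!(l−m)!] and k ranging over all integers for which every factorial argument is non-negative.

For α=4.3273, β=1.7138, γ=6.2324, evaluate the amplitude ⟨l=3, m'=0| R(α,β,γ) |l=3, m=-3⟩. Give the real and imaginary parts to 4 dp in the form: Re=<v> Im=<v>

D^3_{0,-3}(4.3273,1.7138,6.2324) = e^{-i·0·4.3273}·d^3_{0,-3}(1.7138)·e^{-i·-3·6.2324}. Compute d first:
With c≡cos(β/2)=0.654784 and s≡sin(β/2)=0.755816, N=[6·6·1·720]^{1/2}=160.996894
k∈{0} keeps every argument non-negative
  k=0: (−1)^3·160.9969/(36)·0.6548^3·0.7558^3 = -0.542072
d^3_{0,-3}(1.7138) = -0.542072
Attach z-rotation phases: D = e^{-i(0)(4.3273)}·(-0.542072)·e^{-i(-3)(6.2324)} = -0.535793+0.082269i

Re=-0.5358 Im=0.0823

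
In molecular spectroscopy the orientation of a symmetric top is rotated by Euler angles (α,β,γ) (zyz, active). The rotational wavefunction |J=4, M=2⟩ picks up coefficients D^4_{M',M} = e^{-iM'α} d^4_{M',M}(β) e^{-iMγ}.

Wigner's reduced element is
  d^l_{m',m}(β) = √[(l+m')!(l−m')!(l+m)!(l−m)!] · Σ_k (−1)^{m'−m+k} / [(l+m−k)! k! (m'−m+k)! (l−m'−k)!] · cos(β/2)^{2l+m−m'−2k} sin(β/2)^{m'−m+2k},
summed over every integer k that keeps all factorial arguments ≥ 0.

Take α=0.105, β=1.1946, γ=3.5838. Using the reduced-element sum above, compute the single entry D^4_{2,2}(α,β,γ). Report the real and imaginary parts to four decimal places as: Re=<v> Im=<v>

Split into d^4_{2,2}(β=1.1946) × two z-phases.
With c≡cos(β/2)=0.826857 and s≡sin(β/2)=0.562412, N=[720·2·720·2]^{1/2}=1440.000000
k∈{0,1,2} keeps every argument non-negative
  k=0: (−1)^0·1440.0000/(1440)·0.8269^8·0.5624^0 = +0.218496
  k=1: (−1)^1·1440.0000/(120)·0.8269^6·0.5624^2 = -1.213035
  k=2: (−1)^2·1440.0000/(96)·0.8269^4·0.5624^4 = +0.701506
d^4_{2,2}(1.1946) = +0.218496 -1.213035 +0.701506 = -0.293033
Phases: e^{-i·(2)·0.105}=+0.978031-0.208460i, e^{-i·(2)·3.5838}=+0.633742-0.773544i ⇒ D=-0.134375+0.260406i

Re=-0.1344 Im=0.2604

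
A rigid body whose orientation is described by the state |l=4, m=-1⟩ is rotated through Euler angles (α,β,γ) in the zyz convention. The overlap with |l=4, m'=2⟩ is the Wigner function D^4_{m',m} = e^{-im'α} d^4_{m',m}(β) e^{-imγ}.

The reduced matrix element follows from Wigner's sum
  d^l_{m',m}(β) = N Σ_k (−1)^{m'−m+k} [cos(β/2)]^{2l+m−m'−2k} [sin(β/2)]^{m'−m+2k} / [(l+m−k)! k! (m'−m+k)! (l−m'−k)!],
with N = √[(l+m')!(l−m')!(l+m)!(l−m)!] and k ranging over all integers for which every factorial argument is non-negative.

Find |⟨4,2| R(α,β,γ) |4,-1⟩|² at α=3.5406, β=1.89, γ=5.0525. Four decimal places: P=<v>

P=0.1607

First d^4_{2,-1}(β=1.89), then the phase factors e^{-i(2)α} and e^{-i(-1)γ}:
c=cos(1.89/2)=0.585743, s=sin(1.89/2)=0.810497; N=√[720·2·6·120]=1018.233765
k: max(0,(-1)−(2))=0 … min(4+(-1),4−(2))=2
  k=0: (−1)^3·1018.2338/(72)·0.5857^5·0.8105^3 = -0.519164
  k=1: (−1)^4·1018.2338/(48)·0.5857^3·0.8105^5 = +1.491022
  k=2: (−1)^5·1018.2338/(240)·0.5857^1·0.8105^7 = -0.570956
d^4_{2,-1}(1.89) = -0.519164 +1.491022 -0.570956 = +0.400903
|D^4_{2,-1}|² = |d^4_{2,-1}(β)|² = (+0.400903)² = 0.160723 (the z-rotation phases have unit modulus)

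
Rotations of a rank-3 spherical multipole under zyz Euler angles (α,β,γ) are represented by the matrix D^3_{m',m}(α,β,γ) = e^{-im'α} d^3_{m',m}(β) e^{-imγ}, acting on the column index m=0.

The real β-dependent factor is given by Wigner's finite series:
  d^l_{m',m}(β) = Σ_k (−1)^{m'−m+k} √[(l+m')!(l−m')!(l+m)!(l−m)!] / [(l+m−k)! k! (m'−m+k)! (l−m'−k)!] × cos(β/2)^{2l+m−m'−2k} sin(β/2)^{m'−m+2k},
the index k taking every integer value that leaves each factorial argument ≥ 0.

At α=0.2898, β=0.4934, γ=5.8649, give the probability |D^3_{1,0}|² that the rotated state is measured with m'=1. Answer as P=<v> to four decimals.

P=0.3485

First d^3_{1,0}(β=0.4934), then the phase factors e^{-i(1)α} and e^{-i(0)γ}:
c=cos(0.4934/2)=0.969724, s=sin(0.4934/2)=0.244205; N=√[24·2·6·6]=41.569219
k: max(0,(0)−(1))=0 … min(3+(0),3−(1))=2
  k=0: (−1)^1·41.5692/(12)·0.9697^5·0.2442^1 = -0.725413
  k=1: (−1)^2·41.5692/(4)·0.9697^3·0.2442^3 = +0.138013
  k=2: (−1)^3·41.5692/(12)·0.9697^1·0.2442^5 = -0.002918
d^3_{1,0}(0.4934) = -0.725413 +0.138013 -0.002918 = -0.590317
|D^3_{1,0}|² = |d^3_{1,0}(β)|² = (-0.590317)² = 0.348475 (the z-rotation phases have unit modulus)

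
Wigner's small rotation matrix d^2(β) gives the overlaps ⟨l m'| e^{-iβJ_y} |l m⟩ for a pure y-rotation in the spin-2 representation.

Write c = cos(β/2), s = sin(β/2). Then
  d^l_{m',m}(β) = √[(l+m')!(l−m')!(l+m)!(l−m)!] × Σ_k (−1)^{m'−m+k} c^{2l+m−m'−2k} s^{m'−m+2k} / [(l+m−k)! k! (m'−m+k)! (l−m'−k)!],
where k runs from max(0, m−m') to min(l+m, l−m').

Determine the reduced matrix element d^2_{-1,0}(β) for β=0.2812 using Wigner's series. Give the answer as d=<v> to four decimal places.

d^2_{-1,0}(β=0.2812) via Wigner's sum:
Half-angle: c=0.990132, s=0.140137. N=√(1·6·2·2)=4.898979
k: max(0,(0)−(-1))=1 … min(2+(0),2−(-1))=2
  k=1: (−1)^0·4.8990/(2)·0.9901^3·0.1401^1 = +0.333203
  k=2: (−1)^1·4.8990/(2)·0.9901^1·0.1401^3 = -0.006675
d^2_{-1,0}(0.2812) = +0.333203 -0.006675 = +0.326528

d=0.3265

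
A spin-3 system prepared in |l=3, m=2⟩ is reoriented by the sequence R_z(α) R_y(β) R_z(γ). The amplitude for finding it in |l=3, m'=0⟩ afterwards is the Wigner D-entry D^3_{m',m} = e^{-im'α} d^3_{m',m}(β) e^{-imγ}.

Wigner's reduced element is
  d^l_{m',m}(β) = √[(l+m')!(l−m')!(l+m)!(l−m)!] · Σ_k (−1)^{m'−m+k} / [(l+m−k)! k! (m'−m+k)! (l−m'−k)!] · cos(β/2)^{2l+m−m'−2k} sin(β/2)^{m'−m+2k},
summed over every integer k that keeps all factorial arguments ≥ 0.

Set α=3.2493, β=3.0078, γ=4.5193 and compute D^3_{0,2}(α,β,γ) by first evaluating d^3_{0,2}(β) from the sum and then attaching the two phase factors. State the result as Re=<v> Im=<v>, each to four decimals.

Re=0.0224 Im=0.0091

D^3_{0,2}(3.2493,3.0078,4.5193) = e^{-i·0·3.2493}·d^3_{0,2}(3.0078)·e^{-i·2·4.5193}. Compute d first:
Half-angle: c=0.066846, s=0.997763. N=√(6·6·120·1)=65.726707
k∈{2,3} keeps every argument non-negative
  k=2: (−1)^0·65.7267/(12)·0.0668^4·0.9978^2 = +0.000109
  k=3: (−1)^1·65.7267/(12)·0.0668^2·0.9978^4 = -0.024256
d^3_{0,2}(3.0078) = +0.000109 -0.024256 = -0.024148
Attach z-rotation phases: D = e^{-i(0)(3.2493)}·(-0.024148)·e^{-i(2)(4.5193)} = +0.022369+0.009095i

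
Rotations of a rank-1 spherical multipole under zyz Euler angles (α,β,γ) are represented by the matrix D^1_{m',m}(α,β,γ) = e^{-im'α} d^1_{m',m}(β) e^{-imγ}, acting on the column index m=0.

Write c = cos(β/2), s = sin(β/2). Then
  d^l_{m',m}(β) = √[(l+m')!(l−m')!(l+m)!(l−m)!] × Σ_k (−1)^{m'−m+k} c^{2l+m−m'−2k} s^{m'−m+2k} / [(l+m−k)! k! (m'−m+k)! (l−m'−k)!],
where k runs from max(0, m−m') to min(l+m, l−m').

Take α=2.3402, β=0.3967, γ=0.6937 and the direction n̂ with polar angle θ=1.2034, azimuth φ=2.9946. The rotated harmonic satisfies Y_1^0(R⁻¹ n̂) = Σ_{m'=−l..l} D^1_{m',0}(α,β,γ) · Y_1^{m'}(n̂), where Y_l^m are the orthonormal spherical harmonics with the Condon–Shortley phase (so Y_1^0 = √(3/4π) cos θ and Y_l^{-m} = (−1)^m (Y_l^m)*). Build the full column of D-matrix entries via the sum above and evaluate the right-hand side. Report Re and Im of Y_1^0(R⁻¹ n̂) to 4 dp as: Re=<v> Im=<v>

Re=0.3017 Im=0.0000

Need the full column D^1_{m',0} for m'=−1..1 at α=2.3402, β=0.3967, γ=0.6937.
cos(β/2)=0.980393, sin(β/2)=0.197052
d^1_{-1,0}: single k=1 term ⇒ +0.273210;  D = -0.190074+0.196253i
d^1_{0,0}: k∈[0..1] ⇒ +0.961171 -0.038829 = +0.922341;  D = +0.922341+0.000000i
d^1_{1,0}: single k=0 term ⇒ -0.273210;  D = +0.190074+0.196253i
Y_1^{m'}(θ=1.2034,φ=2.9946) and Σ D·Y over m':
  (-0.1901+0.1963i)·(-0.3190-0.0472i)  (+0.9223+0.0000i)·(+0.1755+0.0000i)  (+0.1901+0.1963i)·(+0.3190-0.0472i)
Y_1^0(R⁻¹ n̂) = +0.301659+0.000000i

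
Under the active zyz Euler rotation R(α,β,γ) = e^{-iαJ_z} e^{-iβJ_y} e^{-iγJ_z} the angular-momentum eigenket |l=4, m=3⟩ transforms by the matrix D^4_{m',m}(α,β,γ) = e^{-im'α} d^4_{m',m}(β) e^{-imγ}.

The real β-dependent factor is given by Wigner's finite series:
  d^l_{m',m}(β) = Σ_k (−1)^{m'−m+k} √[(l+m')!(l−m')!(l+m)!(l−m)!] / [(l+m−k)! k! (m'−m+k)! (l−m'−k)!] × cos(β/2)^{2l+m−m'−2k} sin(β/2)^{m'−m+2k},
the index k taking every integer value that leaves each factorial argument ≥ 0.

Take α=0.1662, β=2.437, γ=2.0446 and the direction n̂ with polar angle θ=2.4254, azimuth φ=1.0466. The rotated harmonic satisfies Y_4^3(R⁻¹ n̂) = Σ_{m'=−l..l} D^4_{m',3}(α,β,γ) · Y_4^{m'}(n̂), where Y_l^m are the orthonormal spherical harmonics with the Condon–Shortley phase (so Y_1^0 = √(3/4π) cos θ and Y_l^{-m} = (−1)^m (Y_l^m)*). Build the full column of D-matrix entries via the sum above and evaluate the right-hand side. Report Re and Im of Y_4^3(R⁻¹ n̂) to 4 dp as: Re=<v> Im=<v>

Need the full column D^4_{m',3} for m'=−4..4 at α=0.1662, β=2.437, γ=2.0446.
cos(β/2)=0.345054, sin(β/2)=0.938583
d^4_{-4,3}: single k=7 term ⇒ +0.626239;  D = +0.429889+0.455380i
d^4_{-3,3}: k∈[6..7] ⇒ +0.569781 -0.602256 = -0.032475;  D = -0.025892-0.019601i
d^4_{-2,3}: k∈[5..6] ⇒ +0.335900 -0.828437 = -0.492537;  D = -0.436471-0.228223i
d^4_{-1,3}: k∈[4..5] ⇒ +0.145532 -0.646071 = -0.500539;  D = -0.475820-0.155354i
d^4_{0,3}: k∈[3..4] ⇒ +0.047854 -0.354069 = -0.306215;  D = -0.302805-0.045574i
d^4_{1,3}: k∈[2..3] ⇒ +0.011802 -0.145532 = -0.133730;  D = -0.133711+0.002249i
d^4_{2,3}: k∈[1..2] ⇒ +0.002045 -0.045398 = -0.043353;  D = -0.042629+0.007890i
d^4_{3,3}: k∈[0..1] ⇒ +0.000201 -0.010408 = -0.010207;  D = -0.009591+0.003492i
d^4_{4,3}: single k=0 term ⇒ -0.001546;  D = -0.001345+0.000762i
Y_4^{m'}(θ=2.4254,φ=1.0466) and Σ D·Y over m':
  (+0.4299+0.4554i)·(-0.0413+0.0711i)  (-0.0259-0.0196i)·(+0.2672+0.0005i)  (-0.4365-0.2282i)·(-0.2146-0.3727i)  (-0.4758-0.1554i)·(-0.1153+0.1994i)  (-0.3028-0.0456i)·(-0.2897+0.0000i)  (-0.1337+0.0022i)·(+0.1153+0.1994i)  (-0.0426+0.0079i)·(-0.2146+0.3727i)  (-0.0096+0.0035i)·(-0.2672+0.0005i)  (-0.0013+0.0008i)·(-0.0413-0.0711i)
Y_4^3(R⁻¹ n̂) = +0.118124+0.109578i

Re=0.1181 Im=0.1096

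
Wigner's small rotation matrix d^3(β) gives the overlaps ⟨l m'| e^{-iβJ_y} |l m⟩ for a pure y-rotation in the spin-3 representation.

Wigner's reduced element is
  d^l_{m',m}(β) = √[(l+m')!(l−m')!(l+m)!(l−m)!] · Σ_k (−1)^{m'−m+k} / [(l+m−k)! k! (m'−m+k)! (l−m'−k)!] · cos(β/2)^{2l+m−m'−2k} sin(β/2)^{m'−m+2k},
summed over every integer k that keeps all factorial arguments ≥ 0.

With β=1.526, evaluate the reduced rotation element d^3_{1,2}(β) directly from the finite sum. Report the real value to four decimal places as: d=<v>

d^3_{1,2}(β=1.526) via Wigner's sum:
c=cos(1.526/2)=0.722766, s=sin(1.526/2)=0.691093; N=√[24·2·120·1]=75.894664
Admissible k: 1..2 (factorial args all ≥0)
  k=1: (−1)^0·75.8947/(24)·0.7228^5·0.6911^1 = +0.431047
  k=2: (−1)^1·75.8947/(12)·0.7228^3·0.6911^3 = -0.788193
d^3_{1,2}(1.526) = +0.431047 -0.788193 = -0.357145

d=-0.3571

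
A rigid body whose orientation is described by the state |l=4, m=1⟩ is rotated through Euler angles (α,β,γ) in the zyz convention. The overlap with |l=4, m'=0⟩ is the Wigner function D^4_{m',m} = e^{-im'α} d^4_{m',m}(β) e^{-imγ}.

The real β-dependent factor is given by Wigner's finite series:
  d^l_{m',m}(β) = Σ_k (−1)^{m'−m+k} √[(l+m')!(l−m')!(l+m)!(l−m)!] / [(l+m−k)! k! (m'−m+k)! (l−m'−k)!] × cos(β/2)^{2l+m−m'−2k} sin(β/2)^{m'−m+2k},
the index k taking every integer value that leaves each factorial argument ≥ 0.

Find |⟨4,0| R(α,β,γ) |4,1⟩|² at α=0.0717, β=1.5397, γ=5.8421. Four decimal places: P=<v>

P=0.0027

Split into d^4_{0,1}(β=1.5397) × two z-phases.
With c≡cos(β/2)=0.718015 and s≡sin(β/2)=0.696028, N=[24·24·120·6]^{1/2}=643.987578
k: max(0,(1)−(0))=1 … min(4+(1),4−(0))=4
  k=1: (−1)^0·643.9876/(144)·0.7180^7·0.6960^1 = +0.306250
  k=2: (−1)^1·643.9876/(24)·0.7180^5·0.6960^3 = -1.726686
  k=3: (−1)^2·643.9876/(24)·0.7180^3·0.6960^5 = +1.622554
  k=4: (−1)^3·643.9876/(144)·0.7180^1·0.6960^7 = -0.254117
d^4_{0,1}(1.5397) = +0.306250 -1.726686 +1.622554 -0.254117 = -0.051999
|D^4_{0,1}|² = |d^4_{0,1}(β)|² = (-0.051999)² = 0.002704 (the z-rotation phases have unit modulus)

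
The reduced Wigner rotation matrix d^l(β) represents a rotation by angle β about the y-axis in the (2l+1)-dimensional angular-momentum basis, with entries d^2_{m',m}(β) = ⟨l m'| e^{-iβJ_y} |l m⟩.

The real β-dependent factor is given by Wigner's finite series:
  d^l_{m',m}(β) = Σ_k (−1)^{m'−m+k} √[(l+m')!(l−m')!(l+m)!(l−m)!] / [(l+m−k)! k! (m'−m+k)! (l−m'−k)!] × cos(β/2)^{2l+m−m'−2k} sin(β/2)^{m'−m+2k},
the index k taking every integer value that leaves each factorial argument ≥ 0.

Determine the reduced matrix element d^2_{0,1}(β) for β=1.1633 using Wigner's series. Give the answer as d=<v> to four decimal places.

d^2_{0,1}(β=1.1633) via Wigner's sum:
With c≡cos(β/2)=0.835557 and s≡sin(β/2)=0.549403, N=[2·2·6·1]^{1/2}=4.898979
The bounds max(0,m−m')=1 and min(l+m,l−m')=2 give 2 terms
  k=1: (−1)^0·4.8990/(2)·0.8356^3·0.5494^1 = +0.785047
  k=2: (−1)^1·4.8990/(2)·0.8356^1·0.5494^3 = -0.339411
d^2_{0,1}(1.1633) = +0.785047 -0.339411 = +0.445636

d=0.4456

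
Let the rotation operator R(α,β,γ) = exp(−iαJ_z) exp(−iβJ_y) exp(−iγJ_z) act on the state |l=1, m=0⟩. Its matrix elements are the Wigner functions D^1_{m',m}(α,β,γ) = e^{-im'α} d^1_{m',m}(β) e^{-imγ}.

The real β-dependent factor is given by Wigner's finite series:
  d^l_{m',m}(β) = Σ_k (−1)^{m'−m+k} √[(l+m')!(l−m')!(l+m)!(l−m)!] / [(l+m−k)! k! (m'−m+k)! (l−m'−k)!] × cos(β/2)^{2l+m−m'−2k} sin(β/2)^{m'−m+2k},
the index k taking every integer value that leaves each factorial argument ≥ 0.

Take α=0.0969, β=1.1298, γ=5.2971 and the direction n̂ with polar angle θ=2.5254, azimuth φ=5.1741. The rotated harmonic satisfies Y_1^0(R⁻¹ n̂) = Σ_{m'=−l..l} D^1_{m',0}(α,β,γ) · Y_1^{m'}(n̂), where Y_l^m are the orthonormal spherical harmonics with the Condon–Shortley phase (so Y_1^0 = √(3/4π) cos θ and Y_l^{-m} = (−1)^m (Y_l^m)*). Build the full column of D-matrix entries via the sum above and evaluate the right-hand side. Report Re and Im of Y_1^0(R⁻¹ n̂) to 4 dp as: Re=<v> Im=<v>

Re=-0.0791 Im=0.0000

Need the full column D^1_{m',0} for m'=−1..1 at α=0.0969, β=1.1298, γ=5.2971.
cos(β/2)=0.844642, sin(β/2)=0.535331
d^1_{-1,0}: single k=1 term ⇒ +0.639456;  D = +0.636456+0.061866i
d^1_{0,0}: k∈[0..1] ⇒ +0.713420 -0.286580 = +0.426841;  D = +0.426841+0.000000i
d^1_{1,0}: single k=0 term ⇒ -0.639456;  D = -0.636456+0.061866i
Y_1^{m'}(θ=2.5254,φ=5.1741) and Σ D·Y over m':
  (+0.6365+0.0619i)·(+0.0890+0.1788i)  (+0.4268+0.0000i)·(-0.3987+0.0000i)  (-0.6365+0.0619i)·(-0.0890+0.1788i)
Y_1^0(R⁻¹ n̂) = -0.079092+0.000000i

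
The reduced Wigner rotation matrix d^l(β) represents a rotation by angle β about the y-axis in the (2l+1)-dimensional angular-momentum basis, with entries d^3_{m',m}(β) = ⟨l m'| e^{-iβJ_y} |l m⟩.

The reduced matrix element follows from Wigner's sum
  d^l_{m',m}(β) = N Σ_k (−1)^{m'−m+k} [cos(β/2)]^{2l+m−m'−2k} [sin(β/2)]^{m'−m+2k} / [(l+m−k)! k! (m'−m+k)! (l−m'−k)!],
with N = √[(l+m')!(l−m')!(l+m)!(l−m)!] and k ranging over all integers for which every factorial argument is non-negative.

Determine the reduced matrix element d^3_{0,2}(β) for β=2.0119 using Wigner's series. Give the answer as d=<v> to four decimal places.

d=-0.4780

d^3_{0,2}(β=2.0119) via Wigner's sum:
With c≡cos(β/2)=0.535286 and s≡sin(β/2)=0.844671, N=[6·6·120·1]^{1/2}=65.726707
Admissible k: 2..3 (factorial args all ≥0)
  k=2: (−1)^0·65.7267/(12)·0.5353^4·0.8447^2 = +0.320833
  k=3: (−1)^1·65.7267/(12)·0.5353^2·0.8447^4 = -0.798882
d^3_{0,2}(2.0119) = +0.320833 -0.798882 = -0.478049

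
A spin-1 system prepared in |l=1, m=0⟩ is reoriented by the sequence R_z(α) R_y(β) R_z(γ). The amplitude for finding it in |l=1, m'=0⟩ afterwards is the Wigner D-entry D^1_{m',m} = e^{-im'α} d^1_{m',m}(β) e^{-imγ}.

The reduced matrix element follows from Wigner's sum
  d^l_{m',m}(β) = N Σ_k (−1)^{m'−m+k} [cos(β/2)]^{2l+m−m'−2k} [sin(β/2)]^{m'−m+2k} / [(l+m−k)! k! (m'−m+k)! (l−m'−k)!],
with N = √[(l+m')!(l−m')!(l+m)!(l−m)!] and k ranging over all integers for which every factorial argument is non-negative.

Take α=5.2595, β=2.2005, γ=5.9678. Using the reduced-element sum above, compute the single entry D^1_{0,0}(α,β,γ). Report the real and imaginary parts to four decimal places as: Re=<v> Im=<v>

Re=-0.5889 Im=0.0000

First d^1_{0,0}(β=2.2005), then the phase factors e^{-i(0)α} and e^{-i(0)γ}:
With c≡cos(β/2)=0.453373 and s≡sin(β/2)=0.891321, N=[1·1·1·1]^{1/2}=1.000000
k∈{0,1} keeps every argument non-negative
  k=0: (−1)^0·1.0000/(1)·0.4534^2·0.8913^0 = +0.205547
  k=1: (−1)^1·1.0000/(1)·0.4534^0·0.8913^2 = -0.794453
d^1_{0,0}(2.2005) = +0.205547 -0.794453 = -0.588905
Phases: e^{-i·(0)·5.2595}=+1.000000+0.000000i, e^{-i·(0)·5.9678}=+1.000000+0.000000i ⇒ D=-0.588905+0.000000i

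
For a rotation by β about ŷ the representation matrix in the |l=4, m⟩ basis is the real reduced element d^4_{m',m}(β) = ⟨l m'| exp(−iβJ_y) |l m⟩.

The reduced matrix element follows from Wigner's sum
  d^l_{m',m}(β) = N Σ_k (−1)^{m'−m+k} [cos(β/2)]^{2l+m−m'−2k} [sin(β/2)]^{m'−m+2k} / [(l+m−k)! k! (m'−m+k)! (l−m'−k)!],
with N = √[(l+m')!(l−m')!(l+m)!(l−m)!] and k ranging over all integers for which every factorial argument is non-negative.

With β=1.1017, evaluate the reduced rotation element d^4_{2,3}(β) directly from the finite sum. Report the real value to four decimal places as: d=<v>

d=-0.0843

d^4_{2,3}(β=1.1017) via Wigner's sum:
With c≡cos(β/2)=0.852080 and s≡sin(β/2)=0.523412, N=[720·2·5040·1]^{1/2}=2693.993318
k: max(0,(3)−(2))=1 … min(4+(3),4−(2))=2
  k=1: (−1)^0·2693.9933/(720)·0.8521^7·0.5234^1 = +0.638660
  k=2: (−1)^1·2693.9933/(240)·0.8521^5·0.5234^3 = -0.722965
d^4_{2,3}(1.1017) = +0.638660 -0.722965 = -0.084305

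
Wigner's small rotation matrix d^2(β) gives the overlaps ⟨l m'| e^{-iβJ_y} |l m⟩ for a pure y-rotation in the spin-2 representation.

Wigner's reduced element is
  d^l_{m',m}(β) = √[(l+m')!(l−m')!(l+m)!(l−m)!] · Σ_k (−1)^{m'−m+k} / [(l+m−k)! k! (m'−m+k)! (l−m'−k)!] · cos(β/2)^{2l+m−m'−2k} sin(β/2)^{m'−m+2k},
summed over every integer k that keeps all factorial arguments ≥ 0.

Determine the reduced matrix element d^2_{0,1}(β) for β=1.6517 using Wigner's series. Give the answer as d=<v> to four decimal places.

d=-0.0987

d^2_{0,1}(β=1.6517) via Wigner's sum:
c=cos(1.6517/2)=0.677932, s=sin(1.6517/2)=0.735124; N=√[2·2·6·1]=4.898979
Admissible k: 1..2 (factorial args all ≥0)
  k=1: (−1)^0·4.8990/(2)·0.6779^3·0.7351^1 = +0.561042
  k=2: (−1)^1·4.8990/(2)·0.6779^1·0.7351^3 = -0.659697
d^2_{0,1}(1.6517) = +0.561042 -0.659697 = -0.098655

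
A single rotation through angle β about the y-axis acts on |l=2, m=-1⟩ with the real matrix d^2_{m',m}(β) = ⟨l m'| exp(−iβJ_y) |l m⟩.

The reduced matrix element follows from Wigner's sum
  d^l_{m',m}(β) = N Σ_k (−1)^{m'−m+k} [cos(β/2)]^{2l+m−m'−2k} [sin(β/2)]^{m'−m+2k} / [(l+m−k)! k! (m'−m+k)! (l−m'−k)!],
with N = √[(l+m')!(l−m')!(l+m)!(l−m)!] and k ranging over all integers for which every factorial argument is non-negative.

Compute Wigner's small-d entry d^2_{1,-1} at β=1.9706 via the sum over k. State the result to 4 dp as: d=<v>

d^2_{1,-1}(β=1.9706) via Wigner's sum:
Half-angle: c=0.552613, s=0.833438. N=√(6·1·1·6)=6.000000
Admissible k: 0..1 (factorial args all ≥0)
  k=0: (−1)^2·6.0000/(2)·0.5526^2·0.8334^2 = +0.636371
  k=1: (−1)^3·6.0000/(6)·0.5526^0·0.8334^4 = -0.482495
d^2_{1,-1}(1.9706) = +0.636371 -0.482495 = +0.153875

d=0.1539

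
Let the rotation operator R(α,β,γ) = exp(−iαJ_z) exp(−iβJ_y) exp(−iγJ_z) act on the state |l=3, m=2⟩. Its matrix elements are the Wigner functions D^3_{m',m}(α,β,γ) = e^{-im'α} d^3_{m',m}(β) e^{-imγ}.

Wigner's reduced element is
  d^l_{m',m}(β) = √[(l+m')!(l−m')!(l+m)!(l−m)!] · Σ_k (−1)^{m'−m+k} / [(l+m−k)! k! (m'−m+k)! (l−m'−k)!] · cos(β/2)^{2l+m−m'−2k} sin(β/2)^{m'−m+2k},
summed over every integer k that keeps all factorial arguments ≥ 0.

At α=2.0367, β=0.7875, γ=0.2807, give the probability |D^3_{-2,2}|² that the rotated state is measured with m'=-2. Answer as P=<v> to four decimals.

P=0.0080

D^3_{-2,2}(2.0367,0.7875,0.2807) = e^{-i·-2·2.0367}·d^3_{-2,2}(0.7875)·e^{-i·2·0.2807}. Compute d first:
c=cos(0.7875/2)=0.923477, s=sin(0.7875/2)=0.383654; N=√[1·120·120·1]=120.000000
k∈{4,5} keeps every argument non-negative
  k=4: (−1)^0·120.0000/(24)·0.9235^2·0.3837^4 = +0.092381
  k=5: (−1)^1·120.0000/(120)·0.9235^0·0.3837^6 = -0.003189
d^3_{-2,2}(0.7875) = +0.092381 -0.003189 = +0.089192
|D^3_{-2,2}|² = |d^3_{-2,2}(β)|² = (+0.089192)² = 0.007955 (the z-rotation phases have unit modulus)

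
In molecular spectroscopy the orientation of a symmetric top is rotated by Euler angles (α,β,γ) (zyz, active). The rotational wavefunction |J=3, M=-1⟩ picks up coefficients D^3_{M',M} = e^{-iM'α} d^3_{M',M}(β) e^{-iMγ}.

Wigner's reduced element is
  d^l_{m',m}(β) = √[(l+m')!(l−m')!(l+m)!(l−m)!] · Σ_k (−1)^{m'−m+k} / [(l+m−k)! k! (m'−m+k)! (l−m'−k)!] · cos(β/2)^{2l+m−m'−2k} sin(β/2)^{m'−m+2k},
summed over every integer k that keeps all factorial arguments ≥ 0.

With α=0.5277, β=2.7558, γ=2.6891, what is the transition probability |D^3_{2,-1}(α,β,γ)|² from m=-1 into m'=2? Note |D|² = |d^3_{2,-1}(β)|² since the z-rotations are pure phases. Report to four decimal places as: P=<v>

P=0.2600

First d^3_{2,-1}(β=2.7558), then the phase factors e^{-i(2)α} and e^{-i(-1)γ}:
c=cos(2.7558/2)=0.191702, s=sin(2.7558/2)=0.981453; N=√[120·1·2·24]=75.894664
k: max(0,(-1)−(2))=0 … min(3+(-1),3−(2))=1
  k=0: (−1)^3·75.8947/(12)·0.1917^3·0.9815^3 = -0.042123
  k=1: (−1)^4·75.8947/(24)·0.1917^1·0.9815^5 = +0.552046
d^3_{2,-1}(2.7558) = -0.042123 +0.552046 = +0.509923
|D^3_{2,-1}|² = |d^3_{2,-1}(β)|² = (+0.509923)² = 0.260021 (the z-rotation phases have unit modulus)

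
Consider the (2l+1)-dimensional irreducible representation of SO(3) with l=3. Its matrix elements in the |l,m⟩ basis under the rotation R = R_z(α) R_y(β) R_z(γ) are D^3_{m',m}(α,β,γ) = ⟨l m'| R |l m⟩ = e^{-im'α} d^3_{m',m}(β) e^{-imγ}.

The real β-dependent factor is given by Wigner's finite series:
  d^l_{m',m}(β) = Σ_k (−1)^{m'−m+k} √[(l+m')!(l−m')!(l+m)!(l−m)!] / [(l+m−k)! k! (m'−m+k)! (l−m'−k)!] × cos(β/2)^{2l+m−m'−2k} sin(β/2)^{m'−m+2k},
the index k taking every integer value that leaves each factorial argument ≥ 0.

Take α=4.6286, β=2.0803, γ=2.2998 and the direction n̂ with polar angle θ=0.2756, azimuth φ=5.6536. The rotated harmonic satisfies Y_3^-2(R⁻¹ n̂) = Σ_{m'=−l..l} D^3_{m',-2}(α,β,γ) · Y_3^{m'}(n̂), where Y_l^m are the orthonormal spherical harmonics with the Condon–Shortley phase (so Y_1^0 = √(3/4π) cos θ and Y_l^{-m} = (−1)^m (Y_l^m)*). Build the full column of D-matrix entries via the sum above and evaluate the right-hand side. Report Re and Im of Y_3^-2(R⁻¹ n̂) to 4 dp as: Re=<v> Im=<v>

Re=-0.1178 Im=0.2881

Need the full column D^3_{m',-2} for m'=−3..3 at α=4.6286, β=2.0803, γ=2.2998.
cos(β/2)=0.506091, sin(β/2)=0.862480
d^3_{-3,-2}: single k=1 term ⇒ +0.070140;  D = +0.065541-0.024981i
d^3_{-2,-2}: k∈[0..1] ⇒ +0.016802 -0.243996 = -0.227193;  D = -0.062866-0.218322i
d^3_{-1,-2}: k∈[0..1] ⇒ -0.090551 +0.525972 = +0.435422;  D = -0.427036+0.085044i
d^3_{0,-2}: k∈[0..1] ⇒ +0.267284 -0.776272 = -0.508988;  D = +0.057287+0.505754i
d^3_{1,-2}: k∈[0..1] ⇒ -0.525972 +0.763790 = +0.237818;  D = +0.237718-0.006896i
d^3_{2,-2}: k∈[0..1] ⇒ +0.708636 -0.411618 = +0.297018;  D = -0.016265+0.296572i
d^3_{3,-2}: single k=0 term ⇒ -0.591629;  D = +0.585958+0.081725i
Y_3^{m'}(θ=0.2756,φ=5.6536) and Σ D·Y over m':
  (+0.0655-0.0250i)·(-0.0026+0.0080i)  (-0.0629-0.2183i)·(+0.0223+0.0693i)  (-0.4270+0.0850i)·(+0.2580+0.1880i)  (+0.0573+0.5058i)·(+0.5852+0.0000i)  (+0.2377-0.0069i)·(-0.2580+0.1880i)  (-0.0163+0.2966i)·(+0.0223-0.0693i)  (+0.5860+0.0817i)·(+0.0026+0.0080i)
Y_3^-2(R⁻¹ n̂) = -0.117841+0.288121i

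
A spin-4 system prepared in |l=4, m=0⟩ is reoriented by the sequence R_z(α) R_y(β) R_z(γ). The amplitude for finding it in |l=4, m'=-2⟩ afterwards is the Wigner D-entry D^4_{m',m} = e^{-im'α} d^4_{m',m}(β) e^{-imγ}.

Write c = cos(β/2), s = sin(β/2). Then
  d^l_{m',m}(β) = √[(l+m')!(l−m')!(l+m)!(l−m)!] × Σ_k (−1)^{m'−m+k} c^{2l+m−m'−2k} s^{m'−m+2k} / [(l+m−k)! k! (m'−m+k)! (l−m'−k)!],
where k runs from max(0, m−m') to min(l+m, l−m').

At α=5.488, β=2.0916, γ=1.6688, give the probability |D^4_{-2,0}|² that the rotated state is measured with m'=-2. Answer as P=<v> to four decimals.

First d^4_{-2,0}(β=2.0916), then the phase factors e^{-i(-2)α} and e^{-i(0)γ}:
c=cos(2.0916/2)=0.501210, s=sin(2.0916/2)=0.865326; N=√[2·720·24·24]=910.735966
k∈{2,3,4} keeps every argument non-negative
  k=2: (−1)^0·910.7360/(96)·0.5012^6·0.8653^2 = +0.112615
  k=3: (−1)^1·910.7360/(36)·0.5012^4·0.8653^4 = -0.895132
  k=4: (−1)^2·910.7360/(96)·0.5012^2·0.8653^6 = +1.000549
d^4_{-2,0}(2.0916) = +0.112615 -0.895132 +1.000549 = +0.218033
|D^4_{-2,0}|² = |d^4_{-2,0}(β)|² = (+0.218033)² = 0.047538 (the z-rotation phases have unit modulus)

P=0.0475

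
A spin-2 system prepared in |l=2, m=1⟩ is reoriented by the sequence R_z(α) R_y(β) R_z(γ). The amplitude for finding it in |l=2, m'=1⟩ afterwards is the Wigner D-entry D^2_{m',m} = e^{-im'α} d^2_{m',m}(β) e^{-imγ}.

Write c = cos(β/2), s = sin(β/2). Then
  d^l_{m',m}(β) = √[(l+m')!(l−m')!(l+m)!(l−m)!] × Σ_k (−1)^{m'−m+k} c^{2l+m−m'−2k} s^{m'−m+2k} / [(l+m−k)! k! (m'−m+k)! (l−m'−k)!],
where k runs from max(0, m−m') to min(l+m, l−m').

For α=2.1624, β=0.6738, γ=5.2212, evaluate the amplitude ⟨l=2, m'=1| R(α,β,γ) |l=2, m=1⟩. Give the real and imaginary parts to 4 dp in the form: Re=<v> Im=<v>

D^2_{1,1}(2.1624,0.6738,5.2212) = e^{-i·1·2.1624}·d^2_{1,1}(0.6738)·e^{-i·1·5.2212}. Compute d first:
Half-angle: c=0.943784, s=0.330563. N=√(6·1·6·1)=6.000000
The bounds max(0,m−m')=0 and min(l+m,l−m')=1 give 2 terms
  k=0: (−1)^0·6.0000/(6)·0.9438^4·0.3306^0 = +0.793397
  k=1: (−1)^1·6.0000/(2)·0.9438^2·0.3306^2 = -0.291995
d^2_{1,1}(0.6738) = +0.793397 -0.291995 = +0.501402
D = (-0.557693-0.830047i)·(+0.501402)·(+0.487139+0.873324i) = +0.227249-0.446947i

Re=0.2272 Im=-0.4469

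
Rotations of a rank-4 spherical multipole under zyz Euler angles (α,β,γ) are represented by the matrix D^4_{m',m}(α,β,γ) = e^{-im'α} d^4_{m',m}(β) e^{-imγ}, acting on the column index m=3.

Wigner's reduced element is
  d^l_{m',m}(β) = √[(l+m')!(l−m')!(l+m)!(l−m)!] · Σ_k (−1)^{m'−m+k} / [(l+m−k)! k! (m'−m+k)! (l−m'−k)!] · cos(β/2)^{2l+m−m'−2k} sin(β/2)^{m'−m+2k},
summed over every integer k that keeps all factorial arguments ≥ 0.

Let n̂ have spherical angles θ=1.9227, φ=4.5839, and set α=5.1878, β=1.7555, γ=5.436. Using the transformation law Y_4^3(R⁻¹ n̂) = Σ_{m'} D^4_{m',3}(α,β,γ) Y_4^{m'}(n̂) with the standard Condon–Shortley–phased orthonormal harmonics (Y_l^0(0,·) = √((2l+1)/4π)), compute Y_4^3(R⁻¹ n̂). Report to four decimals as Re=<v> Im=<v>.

Need the full column D^4_{m',3} for m'=−4..4 at α=5.1878, β=1.7555, γ=5.436.
cos(β/2)=0.638884, sin(β/2)=0.769303
d^4_{-4,3}: single k=7 term ⇒ +0.288171;  D = -0.076639-0.277793i
d^4_{-3,3}: k∈[6..7] ⇒ +0.592280 -0.122682 = +0.469598;  D = +0.345323-0.318236i
d^4_{-2,3}: k∈[5..6] ⇒ +0.788749 -0.381214 = +0.407535;  D = +0.382717+0.140043i
d^4_{-1,3}: k∈[4..5] ⇒ +0.771963 -0.671583 = +0.100381;  D = +0.012478+0.099602i
d^4_{0,3}: k∈[3..4] ⇒ +0.573411 -0.831414 = -0.258004;  D = +0.212934-0.145688i
d^4_{1,3}: k∈[2..3] ⇒ +0.319445 -0.771963 = -0.452518;  D = +0.398127+0.215099i
d^4_{2,3}: k∈[1..2] ⇒ +0.125059 -0.543985 = -0.418926;  D = -0.008352+0.418843i
d^4_{3,3}: k∈[0..1] ⇒ +0.027757 -0.281724 = -0.253967;  D = -0.228076+0.111717i
d^4_{4,3}: single k=0 term ⇒ -0.094536;  D = -0.075832-0.056450i
Y_4^{m'}(θ=1.9227,φ=4.5839) and Σ D·Y over m':
  (-0.0766-0.2778i)·(+0.2992+0.1689i)  (+0.3453-0.3182i)·(-0.1342+0.3307i)  (+0.3827+0.1400i)·(+0.0480+0.0126i)  (+0.0125+0.0996i)·(-0.0425+0.3292i)  (+0.2129-0.1457i)·(-0.0074+0.0000i)  (+0.3981+0.2151i)·(+0.0425+0.3292i)  (-0.0084+0.4188i)·(+0.0480-0.0126i)  (-0.2281+0.1117i)·(+0.1342+0.3307i)  (-0.0758-0.0564i)·(+0.2992-0.1689i)
Y_4^3(R⁻¹ n̂) = -0.084167+0.169225i

Re=-0.0842 Im=0.1692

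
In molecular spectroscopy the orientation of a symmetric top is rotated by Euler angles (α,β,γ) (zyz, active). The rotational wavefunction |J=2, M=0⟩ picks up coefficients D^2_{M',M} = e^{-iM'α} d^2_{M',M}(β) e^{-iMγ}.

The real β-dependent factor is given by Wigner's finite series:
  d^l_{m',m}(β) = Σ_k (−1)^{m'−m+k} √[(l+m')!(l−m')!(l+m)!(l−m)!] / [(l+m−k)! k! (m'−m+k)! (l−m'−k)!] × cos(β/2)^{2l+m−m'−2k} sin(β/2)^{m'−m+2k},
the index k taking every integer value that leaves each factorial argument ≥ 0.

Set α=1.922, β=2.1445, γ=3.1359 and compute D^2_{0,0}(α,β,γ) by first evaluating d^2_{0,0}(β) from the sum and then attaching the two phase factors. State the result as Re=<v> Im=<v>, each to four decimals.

Split into d^2_{0,0}(β=2.1445) × two z-phases.
With c≡cos(β/2)=0.478149 and s≡sin(β/2)=0.878279, N=[2·2·2·2]^{1/2}=4.000000
Admissible k: 0..2 (factorial args all ≥0)
  k=0: (−1)^0·4.0000/(4)·0.4781^4·0.8783^0 = +0.052270
  k=1: (−1)^1·4.0000/(1)·0.4781^2·0.8783^2 = -0.705426
  k=2: (−1)^2·4.0000/(4)·0.4781^0·0.8783^4 = +0.595017
d^2_{0,0}(2.1445) = +0.052270 -0.705426 +0.595017 = -0.058139
Attach z-rotation phases: D = e^{-i(0)(1.922)}·(-0.058139)·e^{-i(0)(3.1359)} = -0.058139+0.000000i

Re=-0.0581 Im=0.0000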